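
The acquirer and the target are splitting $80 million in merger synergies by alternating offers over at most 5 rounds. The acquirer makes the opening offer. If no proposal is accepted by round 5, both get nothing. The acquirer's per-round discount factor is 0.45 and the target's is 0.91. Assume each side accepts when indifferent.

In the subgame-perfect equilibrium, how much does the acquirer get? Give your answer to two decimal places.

Solve by backward induction from round 5.
Round 5 (the acquirer proposes): rejection yields 0 for the target; the acquirer offers 0 and keeps 80.
Round 4 (the target proposes): the acquirer can get 80 next round, worth 0.45 × 80 = 36 now. The target offers 36 and keeps 80 − 36 = 44.
Round 3 (the acquirer proposes): the target can get 44 next round, worth 0.91 × 44 = 40.04 now, so the acquirer offers 40.04, keeping 39.96.
Round 2 (the target proposes): the acquirer can get 39.96 next round, worth 0.45 × 39.96 = 17.982 now. The target offers 17.982 and keeps 80 − 17.982 = 62.018.
Round 1 (the acquirer proposes): the target can get 62.018 next round, worth 0.91 × 62.018 = 56.43638 now, so the acquirer offers 56.43638, keeping 23.56362.

23.56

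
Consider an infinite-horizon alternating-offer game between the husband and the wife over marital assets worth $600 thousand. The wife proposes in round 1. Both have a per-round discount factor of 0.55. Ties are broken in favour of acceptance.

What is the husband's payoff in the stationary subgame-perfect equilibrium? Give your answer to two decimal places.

In a stationary SPE each proposer offers the other exactly their discounted continuation value.
If the wife keeps x when proposing and the husband keeps y when proposing, then x = 600 − 0.55y and y = 600 − 0.55x.
Solving: x = 600(1 − 0.55) / (1 − 0.55·0.55) = 270 / 0.6975 ≈ 387.0968.
The husband gets 600 − 387.0968 ≈ 212.9032.

212.90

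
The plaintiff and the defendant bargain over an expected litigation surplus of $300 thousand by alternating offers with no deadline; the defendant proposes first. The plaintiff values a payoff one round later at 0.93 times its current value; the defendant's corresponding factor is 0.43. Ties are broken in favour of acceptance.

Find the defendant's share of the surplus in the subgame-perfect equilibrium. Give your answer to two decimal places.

Let x be the defendant's share when the defendant proposes and y be the plaintiff's share when the plaintiff proposes.
The plaintiff accepts iff offered ≥ 0.93·y, so x = 300 − 0.93y. Symmetrically y = 300 − 0.43x.
Substituting: x = 300 − 0.93(300 − 0.43x), giving x(1 − 0.43·0.93) = 300(1 − 0.93).
So x = 300 × 0.07 / 0.6001 ≈ 34.9942, and the plaintiff receives 300 − x ≈ 265.0058.

34.99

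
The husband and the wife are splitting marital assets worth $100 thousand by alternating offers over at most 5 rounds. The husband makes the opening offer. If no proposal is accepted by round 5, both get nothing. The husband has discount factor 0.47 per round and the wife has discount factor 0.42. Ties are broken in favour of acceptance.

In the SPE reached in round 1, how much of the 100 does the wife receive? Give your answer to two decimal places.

By backward induction:
Round 5 (the husband proposes): the wife will accept anything ≥ 0, so the husband offers 0 and keeps 100.
Round 4 (the wife proposes): the husband can get 100 next round, worth 0.47 × 100 = 47 now. The wife offers 47 and keeps 100 − 47 = 53.
Round 3 (the husband proposes): the wife can get 53 next round, worth 0.42 × 53 = 22.26 now, so the husband offers 22.26, keeping 77.74.
Round 2 (the wife proposes): the husband can get 77.74 next round, worth 0.47 × 77.74 = 36.5378 now, so the wife offers 36.5378, keeping 63.4622.
Round 1 (the husband proposes): the wife can get 63.4622 next round, worth 0.42 × 63.4622 = 26.654124 now. The husband offers 26.654124 and keeps 100 − 26.654124 = 73.345876.

26.65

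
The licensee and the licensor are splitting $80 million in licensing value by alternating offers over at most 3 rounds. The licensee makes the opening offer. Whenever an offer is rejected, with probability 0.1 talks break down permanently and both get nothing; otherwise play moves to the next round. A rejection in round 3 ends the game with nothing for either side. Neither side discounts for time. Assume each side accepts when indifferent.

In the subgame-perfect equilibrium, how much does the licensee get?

Round 3 (the licensee proposes): rejection yields 0 for the licensor; the licensee offers 0 and keeps 80.
Round 2 (the licensor proposes): rejecting gives the licensee an expected 0.9 × 80 = 72, so the licensor offers 72, keeping 8.
Round 1 (the licensee proposes): rejecting gives the licensor an expected 0.9 × 8 = 7.2, so the licensee offers 7.2, keeping 72.8.

72.8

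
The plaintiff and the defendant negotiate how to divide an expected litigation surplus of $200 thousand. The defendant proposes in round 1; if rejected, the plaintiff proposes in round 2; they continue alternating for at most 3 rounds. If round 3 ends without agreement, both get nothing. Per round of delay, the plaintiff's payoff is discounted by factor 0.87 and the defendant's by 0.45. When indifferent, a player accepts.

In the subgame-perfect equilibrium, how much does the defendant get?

104.3

Round 3 (the defendant proposes): the plaintiff will accept anything ≥ 0, so the defendant offers 0 and keeps 200.
Round 2 (the plaintiff proposes): the defendant can get 200 next round, worth 0.45 × 200 = 90 now, so the plaintiff offers 90, keeping 110.
Round 1 (the defendant proposes): the plaintiff can get 110 next round, worth 0.87 × 110 = 95.7 now; the defendant offers that and keeps 104.3.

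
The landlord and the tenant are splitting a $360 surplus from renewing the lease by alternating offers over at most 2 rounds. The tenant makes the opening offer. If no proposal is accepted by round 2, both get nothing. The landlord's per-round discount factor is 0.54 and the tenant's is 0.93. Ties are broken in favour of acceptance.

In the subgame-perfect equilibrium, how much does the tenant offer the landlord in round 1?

194.4

Round 2 (the landlord proposes): the tenant will accept anything ≥ 0, so the landlord offers 0 and keeps 360.
Round 1 (the tenant proposes): the landlord can get 360 next round, worth 0.54 × 360 = 194.4 now, so the tenant offers 194.4, keeping 165.6.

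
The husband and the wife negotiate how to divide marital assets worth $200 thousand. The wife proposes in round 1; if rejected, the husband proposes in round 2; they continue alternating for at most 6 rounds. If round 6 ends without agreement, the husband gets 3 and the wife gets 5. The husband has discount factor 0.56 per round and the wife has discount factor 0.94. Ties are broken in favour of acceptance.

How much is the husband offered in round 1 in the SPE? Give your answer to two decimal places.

40.52

Work backward from the last round.
Round 6 (the husband proposes): the wife gets 5 if talks fail, so the husband offers 5 and keeps 195.
Round 5 (the wife proposes): the husband can get 195 next round, worth 0.56 × 195 = 109.2 now; the wife offers that and keeps 90.8.
Round 4 (the husband proposes): the wife can get 90.8 next round, worth 0.94 × 90.8 = 85.352 now. The husband offers 85.352 and keeps 200 − 85.352 = 114.648.
Round 3 (the wife proposes): the husband can get 114.648 next round, worth 0.56 × 114.648 = 64.20288 now, so the wife offers 64.20288, keeping 135.79712.
Round 2 (the husband proposes): the wife can get 135.79712 next round, worth 0.94 × 135.79712 = 127.6492928 now; the husband offers that and keeps 72.3507072.
Round 1 (the wife proposes): the husband can get 72.3507072 next round, worth 0.56 × 72.3507072 = 40.516396032 now; the wife offers that and keeps 159.483603968.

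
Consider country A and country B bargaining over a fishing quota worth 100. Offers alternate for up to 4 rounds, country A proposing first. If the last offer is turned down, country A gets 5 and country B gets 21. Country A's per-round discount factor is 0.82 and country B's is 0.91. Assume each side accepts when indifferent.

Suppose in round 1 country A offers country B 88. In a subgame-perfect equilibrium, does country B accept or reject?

Round 4 (country B proposes): country A gets 5 if talks fail, so country B offers 5 and keeps 95.
Round 3 (country A proposes): country B can get 95 next round, worth 0.91 × 95 = 86.45 now. Country A offers 86.45 and keeps 100 − 86.45 = 13.55.
Round 2 (country B proposes): country A can get 13.55 next round, worth 0.82 × 13.55 = 11.111 now, so country B offers 11.111, keeping 88.889.
So by rejecting in round 1, country B gets 88.889 next round, worth 0.91 × 88.889 = 80.88899 now.
Offer 88 ≥ 80.88899, so country B accepts.

Accept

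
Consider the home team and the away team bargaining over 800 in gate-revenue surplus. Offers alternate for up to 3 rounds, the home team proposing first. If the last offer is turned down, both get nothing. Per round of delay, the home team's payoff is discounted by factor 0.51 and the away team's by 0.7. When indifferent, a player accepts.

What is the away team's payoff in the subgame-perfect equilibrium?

274.4

Solve by backward induction from round 3.
Round 3 (the home team proposes): rejection yields 0 for the away team; the home team offers 0 and keeps 800.
Round 2 (the away team proposes): the home team can get 800 next round, worth 0.51 × 800 = 408 now, so the away team offers 408, keeping 392.
Round 1 (the home team proposes): the away team can get 392 next round, worth 0.7 × 392 = 274.4 now. The home team offers 274.4 and keeps 800 − 274.4 = 525.6.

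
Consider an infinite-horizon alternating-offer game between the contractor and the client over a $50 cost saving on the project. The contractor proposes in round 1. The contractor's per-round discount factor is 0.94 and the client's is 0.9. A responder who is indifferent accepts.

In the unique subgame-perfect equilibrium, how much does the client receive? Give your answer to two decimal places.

When the contractor proposes, the client accepts any offer worth at least 0.9 times what the client would get by proposing next round; and vice versa.
This gives x = 50 − 0.9y and y = 50 − 0.94x, where x and y are each side's share when it proposes.
Hence (1 − 0.9·0.94)x = 50(1 − 0.9), i.e. 0.154·x = 5.
x ≈ 32.4675; the client's share is 50 − x ≈ 17.5325.

17.53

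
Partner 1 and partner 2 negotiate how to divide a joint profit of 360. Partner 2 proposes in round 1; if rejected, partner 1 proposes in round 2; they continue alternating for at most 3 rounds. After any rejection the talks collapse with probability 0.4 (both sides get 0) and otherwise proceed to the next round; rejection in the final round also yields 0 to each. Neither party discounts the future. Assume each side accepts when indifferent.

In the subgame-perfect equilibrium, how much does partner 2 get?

273.6

By backward induction:
Round 3 (partner 2 proposes): rejection yields 0 for partner 1; partner 2 offers 0 and keeps 360.
Round 2 (partner 1 proposes): rejecting gives partner 2 an expected 0.6 × 360 = 216; partner 1 offers that and keeps 144.
Round 1 (partner 2 proposes): rejecting gives partner 1 an expected 0.6 × 144 = 86.4. Partner 2 offers 86.4 and keeps 360 − 86.4 = 273.6.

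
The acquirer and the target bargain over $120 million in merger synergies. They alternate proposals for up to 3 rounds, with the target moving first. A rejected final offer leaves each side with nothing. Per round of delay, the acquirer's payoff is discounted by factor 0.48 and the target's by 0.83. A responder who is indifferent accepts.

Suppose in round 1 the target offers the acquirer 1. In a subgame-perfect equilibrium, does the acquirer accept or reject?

Round 3 (the target proposes): the acquirer will accept anything ≥ 0, so the target offers 0 and keeps 120.
Round 2 (the acquirer proposes): the target can get 120 next round, worth 0.83 × 120 = 99.6 now. The acquirer offers 99.6 and keeps 120 − 99.6 = 20.4.
So by rejecting in round 1, the acquirer gets 20.4 next round, worth 0.48 × 20.4 = 9.792 now.
Offer 1 < 9.792, so the acquirer rejects.

Reject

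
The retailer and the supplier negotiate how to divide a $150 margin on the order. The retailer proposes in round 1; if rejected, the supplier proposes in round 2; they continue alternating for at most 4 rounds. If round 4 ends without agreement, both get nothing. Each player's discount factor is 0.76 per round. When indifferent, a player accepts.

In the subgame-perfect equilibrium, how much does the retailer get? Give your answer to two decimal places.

Round 4 (the supplier proposes): rejection yields 0 for the retailer; the supplier offers 0 and keeps 150.
Round 3 (the retailer proposes): the supplier can get 150 next round, worth 0.76 × 150 = 114 now. The retailer offers 114 and keeps 150 − 114 = 36.
Round 2 (the supplier proposes): the retailer can get 36 next round, worth 0.76 × 36 = 27.36 now. The supplier offers 27.36 and keeps 150 − 27.36 = 122.64.
Round 1 (the retailer proposes): the supplier can get 122.64 next round, worth 0.76 × 122.64 = 93.2064 now; the retailer offers that and keeps 56.7936.

56.79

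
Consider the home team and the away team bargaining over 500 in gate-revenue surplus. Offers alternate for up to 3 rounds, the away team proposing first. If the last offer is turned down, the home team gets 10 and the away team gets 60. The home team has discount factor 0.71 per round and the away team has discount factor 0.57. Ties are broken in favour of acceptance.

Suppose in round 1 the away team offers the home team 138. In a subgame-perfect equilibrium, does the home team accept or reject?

Work out the home team's continuation value if the offer is rejected.
Round 3 (the away team proposes): the home team gets 10 if talks fail, so the away team offers 10 and keeps 490.
Round 2 (the home team proposes): the away team can get 490 next round, worth 0.57 × 490 = 279.3 now, so the home team offers 279.3, keeping 220.7.
So by rejecting in round 1, the home team gets 220.7 next round, worth 0.71 × 220.7 = 156.697 now.
Offer 138 < 156.697, so the home team rejects.

Reject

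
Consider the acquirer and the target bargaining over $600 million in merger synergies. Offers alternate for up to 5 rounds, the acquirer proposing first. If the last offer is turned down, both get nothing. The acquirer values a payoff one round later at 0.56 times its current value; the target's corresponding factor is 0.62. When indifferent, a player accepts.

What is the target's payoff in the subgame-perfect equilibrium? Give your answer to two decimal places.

Solve by backward induction from round 5.
Round 5 (the acquirer proposes): the target will accept anything ≥ 0, so the acquirer offers 0 and keeps 600.
Round 4 (the target proposes): the acquirer can get 600 next round, worth 0.56 × 600 = 336 now. The target offers 336 and keeps 600 − 336 = 264.
Round 3 (the acquirer proposes): the target can get 264 next round, worth 0.62 × 264 = 163.68 now; the acquirer offers that and keeps 436.32.
Round 2 (the target proposes): the acquirer can get 436.32 next round, worth 0.56 × 436.32 = 244.3392 now. The target offers 244.3392 and keeps 600 − 244.3392 = 355.6608.
Round 1 (the acquirer proposes): the target can get 355.6608 next round, worth 0.62 × 355.6608 = 220.509696 now. The acquirer offers 220.509696 and keeps 600 − 220.509696 = 379.490304.

220.51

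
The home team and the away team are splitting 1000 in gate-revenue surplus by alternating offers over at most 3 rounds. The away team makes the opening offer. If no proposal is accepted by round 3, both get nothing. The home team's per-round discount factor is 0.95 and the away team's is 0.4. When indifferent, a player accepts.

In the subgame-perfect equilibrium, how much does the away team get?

430

Round 3 (the away team proposes): rejection yields 0 for the home team; the away team offers 0 and keeps 1000.
Round 2 (the home team proposes): the away team can get 1000 next round, worth 0.4 × 1000 = 400 now, so the home team offers 400, keeping 600.
Round 1 (the away team proposes): the home team can get 600 next round, worth 0.95 × 600 = 570 now; the away team offers that and keeps 430.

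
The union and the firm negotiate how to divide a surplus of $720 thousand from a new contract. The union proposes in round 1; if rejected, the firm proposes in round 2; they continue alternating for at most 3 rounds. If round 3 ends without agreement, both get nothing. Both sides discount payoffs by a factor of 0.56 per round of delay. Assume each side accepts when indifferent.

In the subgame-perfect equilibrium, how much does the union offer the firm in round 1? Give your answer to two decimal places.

Work backward from the last round.
Round 3 (the union proposes): the firm will accept anything ≥ 0, so the union offers 0 and keeps 720.
Round 2 (the firm proposes): the union can get 720 next round, worth 0.56 × 720 = 403.2 now. The firm offers 403.2 and keeps 720 − 403.2 = 316.8.
Round 1 (the union proposes): the firm can get 316.8 next round, worth 0.56 × 316.8 = 177.408 now, so the union offers 177.408, keeping 542.592.

177.41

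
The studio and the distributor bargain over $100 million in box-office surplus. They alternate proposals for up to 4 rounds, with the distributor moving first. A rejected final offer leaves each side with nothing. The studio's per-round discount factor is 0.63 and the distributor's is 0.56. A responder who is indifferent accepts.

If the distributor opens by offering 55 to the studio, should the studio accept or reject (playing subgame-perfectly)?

Round 4 (the studio proposes): rejection yields 0 for the distributor; the studio offers 0 and keeps 100.
Round 3 (the distributor proposes): the studio can get 100 next round, worth 0.63 × 100 = 63 now, so the distributor offers 63, keeping 37.
Round 2 (the studio proposes): the distributor can get 37 next round, worth 0.56 × 37 = 20.72 now. The studio offers 20.72 and keeps 100 − 20.72 = 79.28.
So by rejecting in round 1, the studio gets 79.28 next round, worth 0.63 × 79.28 = 49.9464 now.
Offer 55 ≥ 49.9464, so the studio accepts.

Accept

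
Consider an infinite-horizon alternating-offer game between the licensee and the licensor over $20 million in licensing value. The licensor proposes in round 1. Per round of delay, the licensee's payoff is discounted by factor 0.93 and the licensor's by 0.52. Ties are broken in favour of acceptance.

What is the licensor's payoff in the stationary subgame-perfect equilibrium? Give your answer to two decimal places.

2.71

When the licensor proposes, the licensee accepts any offer worth at least 0.93 times what the licensee would get by proposing next round; and vice versa.
This gives x = 20 − 0.93y and y = 20 − 0.52x, where x and y are each side's share when it proposes.
Hence (1 − 0.93·0.52)x = 20(1 − 0.93), i.e. 0.5164·x = 1.4.
x ≈ 2.7111; the licensee's share is 20 − x ≈ 17.2889.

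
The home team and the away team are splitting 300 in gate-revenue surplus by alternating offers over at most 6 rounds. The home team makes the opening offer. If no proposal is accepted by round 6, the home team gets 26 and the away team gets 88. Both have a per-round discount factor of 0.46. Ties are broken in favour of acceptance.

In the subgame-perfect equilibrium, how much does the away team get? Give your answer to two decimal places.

95.93

Round 6 (the away team proposes): the home team gets 26 if talks fail, so the away team offers 26 and keeps 274.
Round 5 (the home team proposes): the away team can get 274 next round, worth 0.46 × 274 = 126.04 now, so the home team offers 126.04, keeping 173.96.
Round 4 (the away team proposes): the home team can get 173.96 next round, worth 0.46 × 173.96 = 80.0216 now. The away team offers 80.0216 and keeps 300 − 80.0216 = 219.9784.
Round 3 (the home team proposes): the away team can get 219.9784 next round, worth 0.46 × 219.9784 = 101.190064 now. The home team offers 101.190064 and keeps 300 − 101.190064 = 198.809936.
Round 2 (the away team proposes): the home team can get 198.809936 next round, worth 0.46 × 198.809936 = 91.45257056 now. The away team offers 91.45257056 and keeps 300 − 91.45257056 = 208.54742944.
Round 1 (the home team proposes): the away team can get 208.54742944 next round, worth 0.46 × 208.54742944 = 95.9318175424 now. The home team offers 95.9318175424 and keeps 300 − 95.9318175424 = 204.0681824576.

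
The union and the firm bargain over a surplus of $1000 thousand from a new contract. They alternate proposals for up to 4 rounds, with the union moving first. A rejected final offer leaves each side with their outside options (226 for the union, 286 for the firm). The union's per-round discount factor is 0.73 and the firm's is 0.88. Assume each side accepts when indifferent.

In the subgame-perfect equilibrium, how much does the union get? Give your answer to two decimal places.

Solve by backward induction from round 4.
Round 4 (the firm proposes): the union gets 226 if talks fail, so the firm offers 226 and keeps 774.
Round 3 (the union proposes): the firm can get 774 next round, worth 0.88 × 774 = 681.12 now; the union offers that and keeps 318.88.
Round 2 (the firm proposes): the union can get 318.88 next round, worth 0.73 × 318.88 = 232.7824 now, so the firm offers 232.7824, keeping 767.2176.
Round 1 (the union proposes): the firm can get 767.2176 next round, worth 0.88 × 767.2176 = 675.151488 now. The union offers 675.151488 and keeps 1000 − 675.151488 = 324.848512.

324.85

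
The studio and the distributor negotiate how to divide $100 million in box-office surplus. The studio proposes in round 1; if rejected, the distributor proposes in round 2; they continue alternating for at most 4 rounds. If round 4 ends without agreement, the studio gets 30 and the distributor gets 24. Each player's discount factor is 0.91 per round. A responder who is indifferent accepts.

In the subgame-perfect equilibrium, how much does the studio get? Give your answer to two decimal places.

Work backward from the last round.
Round 4 (the distributor proposes): the studio gets 30 if talks fail, so the distributor offers 30 and keeps 70.
Round 3 (the studio proposes): the distributor can get 70 next round, worth 0.91 × 70 = 63.7 now; the studio offers that and keeps 36.3.
Round 2 (the distributor proposes): the studio can get 36.3 next round, worth 0.91 × 36.3 = 33.033 now; the distributor offers that and keeps 66.967.
Round 1 (the studio proposes): the distributor can get 66.967 next round, worth 0.91 × 66.967 = 60.93997 now; the studio offers that and keeps 39.06003.

39.06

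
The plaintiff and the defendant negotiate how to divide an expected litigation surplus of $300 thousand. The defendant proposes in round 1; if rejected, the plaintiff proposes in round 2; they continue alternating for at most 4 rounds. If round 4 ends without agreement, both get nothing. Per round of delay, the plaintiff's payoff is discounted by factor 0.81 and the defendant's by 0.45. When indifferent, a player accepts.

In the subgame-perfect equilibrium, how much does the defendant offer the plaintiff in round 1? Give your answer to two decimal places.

Round 4 (the plaintiff proposes): rejection yields 0 for the defendant; the plaintiff offers 0 and keeps 300.
Round 3 (the defendant proposes): the plaintiff can get 300 next round, worth 0.81 × 300 = 243 now, so the defendant offers 243, keeping 57.
Round 2 (the plaintiff proposes): the defendant can get 57 next round, worth 0.45 × 57 = 25.65 now; the plaintiff offers that and keeps 274.35.
Round 1 (the defendant proposes): the plaintiff can get 274.35 next round, worth 0.81 × 274.35 = 222.2235 now. The defendant offers 222.2235 and keeps 300 − 222.2235 = 77.7765.

222.22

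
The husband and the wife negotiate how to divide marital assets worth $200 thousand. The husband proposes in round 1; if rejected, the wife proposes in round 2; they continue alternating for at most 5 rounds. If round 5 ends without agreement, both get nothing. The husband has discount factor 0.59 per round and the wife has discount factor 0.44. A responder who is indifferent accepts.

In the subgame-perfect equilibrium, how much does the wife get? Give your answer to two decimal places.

45.45

Round 5 (the husband proposes): the wife will accept anything ≥ 0, so the husband offers 0 and keeps 200.
Round 4 (the wife proposes): the husband can get 200 next round, worth 0.59 × 200 = 118 now, so the wife offers 118, keeping 82.
Round 3 (the husband proposes): the wife can get 82 next round, worth 0.44 × 82 = 36.08 now, so the husband offers 36.08, keeping 163.92.
Round 2 (the wife proposes): the husband can get 163.92 next round, worth 0.59 × 163.92 = 96.7128 now. The wife offers 96.7128 and keeps 200 − 96.7128 = 103.2872.
Round 1 (the husband proposes): the wife can get 103.2872 next round, worth 0.44 × 103.2872 = 45.446368 now; the husband offers that and keeps 154.553632.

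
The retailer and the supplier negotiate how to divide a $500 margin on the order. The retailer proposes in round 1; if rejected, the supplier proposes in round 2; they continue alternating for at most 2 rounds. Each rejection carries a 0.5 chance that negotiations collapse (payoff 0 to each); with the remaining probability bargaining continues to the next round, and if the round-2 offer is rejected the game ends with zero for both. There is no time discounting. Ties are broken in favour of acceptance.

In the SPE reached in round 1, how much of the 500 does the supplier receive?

250

Round 2 (the supplier proposes): rejection yields 0 for the retailer; the supplier offers 0 and keeps 500.
Round 1 (the retailer proposes): rejecting gives the supplier an expected 0.5 × 500 = 250. The retailer offers 250 and keeps 500 − 250 = 250.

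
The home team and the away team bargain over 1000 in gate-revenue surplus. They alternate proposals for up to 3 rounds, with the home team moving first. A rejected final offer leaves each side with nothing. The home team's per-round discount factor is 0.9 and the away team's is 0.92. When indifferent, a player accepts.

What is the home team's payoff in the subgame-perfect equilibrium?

Round 3 (the home team proposes): rejection yields 0 for the away team; the home team offers 0 and keeps 1000.
Round 2 (the away team proposes): the home team can get 1000 next round, worth 0.9 × 1000 = 900 now; the away team offers that and keeps 100.
Round 1 (the home team proposes): the away team can get 100 next round, worth 0.92 × 100 = 92 now; the home team offers that and keeps 908.

908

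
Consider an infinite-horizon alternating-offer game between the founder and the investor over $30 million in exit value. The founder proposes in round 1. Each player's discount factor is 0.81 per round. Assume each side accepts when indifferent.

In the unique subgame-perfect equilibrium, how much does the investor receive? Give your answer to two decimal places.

13.43

In a stationary SPE each proposer offers the other exactly their discounted continuation value.
If the founder keeps x when proposing and the investor keeps y when proposing, then x = 30 − 0.81y and y = 30 − 0.81x.
Solving: x = 30(1 − 0.81) / (1 − 0.81·0.81) = 5.7 / 0.3439 ≈ 16.5746.
The investor gets 30 − 16.5746 ≈ 13.4254.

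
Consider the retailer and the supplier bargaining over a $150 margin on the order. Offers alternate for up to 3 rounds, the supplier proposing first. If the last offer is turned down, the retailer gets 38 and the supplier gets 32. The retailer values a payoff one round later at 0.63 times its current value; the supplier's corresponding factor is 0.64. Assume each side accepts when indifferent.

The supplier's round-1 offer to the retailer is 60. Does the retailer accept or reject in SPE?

Accept

Round 3 (the supplier proposes): the retailer gets 38 if talks fail, so the supplier offers 38 and keeps 112.
Round 2 (the retailer proposes): the supplier can get 112 next round, worth 0.64 × 112 = 71.68 now. The retailer offers 71.68 and keeps 150 − 71.68 = 78.32.
So by rejecting in round 1, the retailer gets 78.32 next round, worth 0.63 × 78.32 = 49.3416 now.
Offer 60 ≥ 49.3416, so the retailer accepts.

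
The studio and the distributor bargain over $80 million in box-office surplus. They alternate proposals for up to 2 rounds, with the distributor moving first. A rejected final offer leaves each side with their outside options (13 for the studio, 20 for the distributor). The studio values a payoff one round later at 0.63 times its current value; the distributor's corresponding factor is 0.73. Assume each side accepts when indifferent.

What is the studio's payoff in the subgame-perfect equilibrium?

37.8

Round 2 (the studio proposes): the distributor gets 20 if talks fail, so the studio offers 20 and keeps 60.
Round 1 (the distributor proposes): the studio can get 60 next round, worth 0.63 × 60 = 37.8 now. The distributor offers 37.8 and keeps 80 − 37.8 = 42.2.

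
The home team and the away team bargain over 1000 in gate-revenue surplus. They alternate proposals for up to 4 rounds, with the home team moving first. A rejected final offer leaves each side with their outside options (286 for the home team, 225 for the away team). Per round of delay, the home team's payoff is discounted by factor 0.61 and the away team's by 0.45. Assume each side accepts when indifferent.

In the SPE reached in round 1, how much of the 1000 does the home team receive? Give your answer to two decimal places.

736.30

Solve by backward induction from round 4.
Round 4 (the away team proposes): the home team gets 286 if talks fail, so the away team offers 286 and keeps 714.
Round 3 (the home team proposes): the away team can get 714 next round, worth 0.45 × 714 = 321.3 now; the home team offers that and keeps 678.7.
Round 2 (the away team proposes): the home team can get 678.7 next round, worth 0.61 × 678.7 = 414.007 now. The away team offers 414.007 and keeps 1000 − 414.007 = 585.993.
Round 1 (the home team proposes): the away team can get 585.993 next round, worth 0.45 × 585.993 = 263.69685 now. The home team offers 263.69685 and keeps 1000 − 263.69685 = 736.30315.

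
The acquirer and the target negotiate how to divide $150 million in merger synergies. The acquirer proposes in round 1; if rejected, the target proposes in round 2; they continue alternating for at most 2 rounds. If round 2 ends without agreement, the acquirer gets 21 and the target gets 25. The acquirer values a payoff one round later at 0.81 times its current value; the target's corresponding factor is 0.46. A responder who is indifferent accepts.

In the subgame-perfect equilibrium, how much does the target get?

Round 2 (the target proposes): the acquirer gets 21 if talks fail, so the target offers 21 and keeps 129.
Round 1 (the acquirer proposes): the target can get 129 next round, worth 0.46 × 129 = 59.34 now, so the acquirer offers 59.34, keeping 90.66.

59.34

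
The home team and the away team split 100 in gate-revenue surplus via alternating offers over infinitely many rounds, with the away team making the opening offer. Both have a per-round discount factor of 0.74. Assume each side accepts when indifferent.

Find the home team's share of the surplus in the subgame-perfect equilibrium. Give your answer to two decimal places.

42.53

Let x be the away team's share when the away team proposes and y be the home team's share when the home team proposes.
The home team accepts iff offered ≥ 0.74·y, so x = 100 − 0.74y. Symmetrically y = 100 − 0.74x.
Substituting: x = 100 − 0.74(100 − 0.74x), giving x(1 − 0.74·0.74) = 100(1 − 0.74).
So x = 100 × 0.26 / 0.4524 ≈ 57.4713, and the home team receives 100 − x ≈ 42.5287.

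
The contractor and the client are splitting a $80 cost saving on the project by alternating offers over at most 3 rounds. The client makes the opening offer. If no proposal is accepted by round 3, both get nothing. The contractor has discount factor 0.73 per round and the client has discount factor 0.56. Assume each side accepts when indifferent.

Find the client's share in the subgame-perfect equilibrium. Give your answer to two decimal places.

Round 3 (the client proposes): rejection yields 0 for the contractor; the client offers 0 and keeps 80.
Round 2 (the contractor proposes): the client can get 80 next round, worth 0.56 × 80 = 44.8 now, so the contractor offers 44.8, keeping 35.2.
Round 1 (the client proposes): the contractor can get 35.2 next round, worth 0.73 × 35.2 = 25.696 now. The client offers 25.696 and keeps 80 − 25.696 = 54.304.

54.30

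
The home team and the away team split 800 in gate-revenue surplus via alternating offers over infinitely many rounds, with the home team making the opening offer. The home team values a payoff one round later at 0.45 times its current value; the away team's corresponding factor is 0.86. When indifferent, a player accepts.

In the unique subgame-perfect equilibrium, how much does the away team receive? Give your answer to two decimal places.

617.29

In a stationary SPE each proposer offers the other exactly their discounted continuation value.
If the home team keeps x when proposing and the away team keeps y when proposing, then x = 800 − 0.86y and y = 800 − 0.45x.
Solving: x = 800(1 − 0.86) / (1 − 0.45·0.86) = 112 / 0.613 ≈ 182.7080.
The away team gets 800 − 182.7080 ≈ 617.2920.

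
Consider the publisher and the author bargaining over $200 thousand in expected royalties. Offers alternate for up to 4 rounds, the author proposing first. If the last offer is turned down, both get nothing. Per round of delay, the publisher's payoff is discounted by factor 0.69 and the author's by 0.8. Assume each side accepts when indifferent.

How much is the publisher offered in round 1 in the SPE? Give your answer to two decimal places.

Solve by backward induction from round 4.
Round 4 (the publisher proposes): rejection yields 0 for the author; the publisher offers 0 and keeps 200.
Round 3 (the author proposes): the publisher can get 200 next round, worth 0.69 × 200 = 138 now; the author offers that and keeps 62.
Round 2 (the publisher proposes): the author can get 62 next round, worth 0.8 × 62 = 49.6 now. The publisher offers 49.6 and keeps 200 − 49.6 = 150.4.
Round 1 (the author proposes): the publisher can get 150.4 next round, worth 0.69 × 150.4 = 103.776 now, so the author offers 103.776, keeping 96.224.

103.78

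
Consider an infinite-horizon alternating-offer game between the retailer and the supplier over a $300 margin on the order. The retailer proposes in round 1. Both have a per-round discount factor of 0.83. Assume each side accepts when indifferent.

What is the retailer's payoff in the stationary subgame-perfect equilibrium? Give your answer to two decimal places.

163.93

When the retailer proposes, the supplier accepts any offer worth at least 0.83 times what the supplier would get by proposing next round; and vice versa.
This gives x = 300 − 0.83y and y = 300 − 0.83x, where x and y are each side's share when it proposes.
Hence (1 − 0.83·0.83)x = 300(1 − 0.83), i.e. 0.3111·x = 51.
x ≈ 163.9344; the supplier's share is 300 − x ≈ 136.0656.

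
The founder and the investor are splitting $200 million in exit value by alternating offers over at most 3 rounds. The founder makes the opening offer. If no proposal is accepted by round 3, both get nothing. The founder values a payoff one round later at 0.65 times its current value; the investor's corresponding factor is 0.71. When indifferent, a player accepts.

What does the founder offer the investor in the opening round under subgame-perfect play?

Round 3 (the founder proposes): rejection yields 0 for the investor; the founder offers 0 and keeps 200.
Round 2 (the investor proposes): the founder can get 200 next round, worth 0.65 × 200 = 130 now. The investor offers 130 and keeps 200 − 130 = 70.
Round 1 (the founder proposes): the investor can get 70 next round, worth 0.71 × 70 = 49.7 now. The founder offers 49.7 and keeps 200 − 49.7 = 150.3.

49.7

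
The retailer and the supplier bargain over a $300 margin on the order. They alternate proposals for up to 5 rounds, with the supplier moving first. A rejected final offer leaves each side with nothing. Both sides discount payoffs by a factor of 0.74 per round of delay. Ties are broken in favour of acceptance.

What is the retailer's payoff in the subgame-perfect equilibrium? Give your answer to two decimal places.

Round 5 (the supplier proposes): rejection yields 0 for the retailer; the supplier offers 0 and keeps 300.
Round 4 (the retailer proposes): the supplier can get 300 next round, worth 0.74 × 300 = 222 now; the retailer offers that and keeps 78.
Round 3 (the supplier proposes): the retailer can get 78 next round, worth 0.74 × 78 = 57.72 now. The supplier offers 57.72 and keeps 300 − 57.72 = 242.28.
Round 2 (the retailer proposes): the supplier can get 242.28 next round, worth 0.74 × 242.28 = 179.2872 now, so the retailer offers 179.2872, keeping 120.7128.
Round 1 (the supplier proposes): the retailer can get 120.7128 next round, worth 0.74 × 120.7128 = 89.327472 now, so the supplier offers 89.327472, keeping 210.672528.

89.33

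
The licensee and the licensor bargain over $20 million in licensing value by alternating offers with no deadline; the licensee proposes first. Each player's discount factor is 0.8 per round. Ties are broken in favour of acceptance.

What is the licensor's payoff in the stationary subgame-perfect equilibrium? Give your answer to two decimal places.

8.89

In a stationary SPE each proposer offers the other exactly their discounted continuation value.
If the licensee keeps x when proposing and the licensor keeps y when proposing, then x = 20 − 0.8y and y = 20 − 0.8x.
Solving: x = 20(1 − 0.8) / (1 − 0.8·0.8) = 4 / 0.36 ≈ 11.1111.
The licensor gets 20 − 11.1111 ≈ 8.8889.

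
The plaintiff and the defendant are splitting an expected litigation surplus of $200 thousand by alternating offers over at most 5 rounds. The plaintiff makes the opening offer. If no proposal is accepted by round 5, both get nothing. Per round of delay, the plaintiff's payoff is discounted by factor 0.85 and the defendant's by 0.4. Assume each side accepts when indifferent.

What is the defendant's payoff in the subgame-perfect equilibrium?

16.08

Work backward from the last round.
Round 5 (the plaintiff proposes): the defendant will accept anything ≥ 0, so the plaintiff offers 0 and keeps 200.
Round 4 (the defendant proposes): the plaintiff can get 200 next round, worth 0.85 × 200 = 170 now. The defendant offers 170 and keeps 200 − 170 = 30.
Round 3 (the plaintiff proposes): the defendant can get 30 next round, worth 0.4 × 30 = 12 now. The plaintiff offers 12 and keeps 200 − 12 = 188.
Round 2 (the defendant proposes): the plaintiff can get 188 next round, worth 0.85 × 188 = 159.8 now; the defendant offers that and keeps 40.2.
Round 1 (the plaintiff proposes): the defendant can get 40.2 next round, worth 0.4 × 40.2 = 16.08 now, so the plaintiff offers 16.08, keeping 183.92.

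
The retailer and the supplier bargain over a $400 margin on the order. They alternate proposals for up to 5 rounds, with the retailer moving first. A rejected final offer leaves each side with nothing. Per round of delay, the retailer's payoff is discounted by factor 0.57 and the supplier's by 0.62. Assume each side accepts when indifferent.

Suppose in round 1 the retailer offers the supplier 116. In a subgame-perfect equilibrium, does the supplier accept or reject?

Work out the supplier's continuation value if the offer is rejected.
Round 5 (the retailer proposes): the supplier will accept anything ≥ 0, so the retailer offers 0 and keeps 400.
Round 4 (the supplier proposes): the retailer can get 400 next round, worth 0.57 × 400 = 228 now; the supplier offers that and keeps 172.
Round 3 (the retailer proposes): the supplier can get 172 next round, worth 0.62 × 172 = 106.64 now; the retailer offers that and keeps 293.36.
Round 2 (the supplier proposes): the retailer can get 293.36 next round, worth 0.57 × 293.36 = 167.2152 now. The supplier offers 167.2152 and keeps 400 − 167.2152 = 232.7848.
So by rejecting in round 1, the supplier gets 232.7848 next round, worth 0.62 × 232.7848 = 144.326576 now.
Offer 116 < 144.326576, so the supplier rejects.

Reject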